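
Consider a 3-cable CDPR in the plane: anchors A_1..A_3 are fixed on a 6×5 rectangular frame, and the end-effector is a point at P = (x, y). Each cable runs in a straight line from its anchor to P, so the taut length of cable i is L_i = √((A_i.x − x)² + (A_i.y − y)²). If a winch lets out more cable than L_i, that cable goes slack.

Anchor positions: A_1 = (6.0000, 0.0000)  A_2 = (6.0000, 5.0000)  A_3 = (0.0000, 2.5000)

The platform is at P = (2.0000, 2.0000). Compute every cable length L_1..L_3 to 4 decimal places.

L_1 = √((6.0000−2.0000)² + (0.0000−2.0000)²) = 4.4721
L_2 = √((6.0000−2.0000)² + (5.0000−2.0000)²) = 5.0000
L_3 = √((0.0000−2.0000)² + (2.5000−2.0000)²) = 2.0616

(4.4721, 5.0000, 2.0616)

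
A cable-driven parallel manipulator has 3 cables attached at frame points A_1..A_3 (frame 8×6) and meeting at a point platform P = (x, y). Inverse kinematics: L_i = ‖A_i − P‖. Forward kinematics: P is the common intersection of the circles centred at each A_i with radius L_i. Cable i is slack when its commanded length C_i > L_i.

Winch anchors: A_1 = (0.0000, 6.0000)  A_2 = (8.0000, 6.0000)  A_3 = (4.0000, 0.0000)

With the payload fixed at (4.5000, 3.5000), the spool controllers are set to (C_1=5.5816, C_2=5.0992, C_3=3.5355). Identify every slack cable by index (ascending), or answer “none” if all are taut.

1, 2

cable 1: √((-4.5000)²+(2.5000)²)=5.1478, C_1=5.5816: slack
cable 2: √((3.5000)²+(2.5000)²)=4.3012, C_2=5.0992: slack
cable 3: √((-0.5000)²+(-3.5000)²)=3.5355, C_3=3.5355: taut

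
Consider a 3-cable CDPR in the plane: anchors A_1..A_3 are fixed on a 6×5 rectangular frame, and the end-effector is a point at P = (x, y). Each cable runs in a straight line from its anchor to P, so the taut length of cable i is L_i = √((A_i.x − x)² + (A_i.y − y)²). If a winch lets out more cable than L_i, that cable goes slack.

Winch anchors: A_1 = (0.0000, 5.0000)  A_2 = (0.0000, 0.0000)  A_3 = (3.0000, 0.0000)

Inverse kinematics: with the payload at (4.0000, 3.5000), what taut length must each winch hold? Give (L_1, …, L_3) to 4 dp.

(4.2720, 5.3151, 3.6401)

L_1: Δ = A_1−P = (-4.0000, 1.5000) → ‖Δ‖ = √18.2500 = 4.2720
L_2: Δ = A_2−P = (-4.0000, -3.5000) → ‖Δ‖ = √28.2500 = 5.3151
L_3: Δ = A_3−P = (-1.0000, -3.5000) → ‖Δ‖ = √13.2500 = 3.6401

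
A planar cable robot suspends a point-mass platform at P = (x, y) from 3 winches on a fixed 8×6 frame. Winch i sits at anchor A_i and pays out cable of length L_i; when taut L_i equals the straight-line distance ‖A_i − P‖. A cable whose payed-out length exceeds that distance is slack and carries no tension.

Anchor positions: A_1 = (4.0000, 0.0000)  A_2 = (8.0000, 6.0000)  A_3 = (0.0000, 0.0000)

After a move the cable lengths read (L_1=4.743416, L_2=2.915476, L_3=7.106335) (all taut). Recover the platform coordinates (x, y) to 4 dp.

expand ‖A_i−P‖²=L_i² and subtract eq 1 (c_i ≔ ‖A_i‖²−L_i²)
c_1 = 16.0000+0.0000−22.5000 = -6.5000
eq1−eq2 → [-8.0000  -12.0000]·P = -98.0000
eq1−eq3 → [8.0000  0.0000]·P = 44.0000
2×2 solve → P = (5.5000, 4.5000)

(5.5000, 4.5000)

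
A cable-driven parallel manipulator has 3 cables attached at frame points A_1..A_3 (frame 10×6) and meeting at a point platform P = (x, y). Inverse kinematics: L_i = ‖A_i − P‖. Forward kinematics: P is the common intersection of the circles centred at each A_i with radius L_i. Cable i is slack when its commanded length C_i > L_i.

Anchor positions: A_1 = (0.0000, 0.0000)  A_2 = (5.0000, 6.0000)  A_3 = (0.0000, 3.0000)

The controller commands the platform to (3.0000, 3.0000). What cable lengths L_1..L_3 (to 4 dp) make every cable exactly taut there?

(4.2426, 3.6056, 3.0000)

L_1 = √((0.0000−3.0000)² + (0.0000−3.0000)²) = 4.2426
L_2 = √((5.0000−3.0000)² + (6.0000−3.0000)²) = 3.6056
L_3 = √((0.0000−3.0000)² + (3.0000−3.0000)²) = 3.0000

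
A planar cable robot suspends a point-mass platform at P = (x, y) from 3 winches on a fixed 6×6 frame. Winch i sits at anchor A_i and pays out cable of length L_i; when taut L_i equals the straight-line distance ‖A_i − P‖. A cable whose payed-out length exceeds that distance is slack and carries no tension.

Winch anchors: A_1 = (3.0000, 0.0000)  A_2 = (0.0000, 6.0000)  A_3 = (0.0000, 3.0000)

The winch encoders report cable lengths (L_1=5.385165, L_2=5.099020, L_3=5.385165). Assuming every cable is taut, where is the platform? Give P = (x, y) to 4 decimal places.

circle eqns → linear via eq_j − eq_1; set c_j = A_j·A_j − L_j²
c_1 = 9.0000+0.0000−29.0000 = -20.0000
6.0000·x − 12.0000·y = c_1−c_2 = -30.0000
6.0000·x − 6.0000·y = c_1−c_3 = 0.0000
solve first two rows → x=5.0000, y=5.0000

(5.0000, 5.0000)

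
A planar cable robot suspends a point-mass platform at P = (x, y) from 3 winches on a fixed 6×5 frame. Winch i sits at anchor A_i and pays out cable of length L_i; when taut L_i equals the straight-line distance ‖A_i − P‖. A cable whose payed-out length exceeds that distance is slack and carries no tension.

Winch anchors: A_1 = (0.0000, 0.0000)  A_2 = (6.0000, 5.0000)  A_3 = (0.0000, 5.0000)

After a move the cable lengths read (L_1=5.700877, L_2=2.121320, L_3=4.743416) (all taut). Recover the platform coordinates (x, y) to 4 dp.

(4.5000, 3.5000)

expand ‖A_i−P‖²=L_i² and subtract eq 1 (c_i ≔ ‖A_i‖²−L_i²)
c_1 = 0.0000+0.0000−32.5000 = -32.5000
eq1−eq2 → [-12.0000  -10.0000]·P = -89.0000
eq1−eq3 → [0.0000  -10.0000]·P = -35.0000
2×2 solve → P = (4.5000, 3.5000)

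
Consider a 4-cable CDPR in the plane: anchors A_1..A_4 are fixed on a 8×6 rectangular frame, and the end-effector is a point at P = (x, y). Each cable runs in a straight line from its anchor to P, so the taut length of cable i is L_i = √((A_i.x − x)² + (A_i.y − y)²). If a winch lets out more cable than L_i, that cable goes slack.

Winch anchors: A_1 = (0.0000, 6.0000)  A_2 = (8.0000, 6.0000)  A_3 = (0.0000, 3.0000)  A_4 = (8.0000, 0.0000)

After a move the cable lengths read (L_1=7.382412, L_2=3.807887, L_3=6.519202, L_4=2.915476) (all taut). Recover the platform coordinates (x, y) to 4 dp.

circle eqns → linear via eq_j − eq_1; set c_j = A_j·A_j − L_j²
c_1 = 0.0000+36.0000−54.5000 = -18.5000
-16.0000·x + 0.0000·y = c_1−c_2 = -104.0000
0.0000·x + 6.0000·y = c_1−c_3 = 15.0000
-16.0000·x + 12.0000·y = c_1−c_4 = -74.0000
solve first two rows → x=6.5000, y=2.5000
check cable 4: ‖A_4−P‖² = 8.5000 ≈ L_4² = 8.5000 ✓

(6.5000, 2.5000)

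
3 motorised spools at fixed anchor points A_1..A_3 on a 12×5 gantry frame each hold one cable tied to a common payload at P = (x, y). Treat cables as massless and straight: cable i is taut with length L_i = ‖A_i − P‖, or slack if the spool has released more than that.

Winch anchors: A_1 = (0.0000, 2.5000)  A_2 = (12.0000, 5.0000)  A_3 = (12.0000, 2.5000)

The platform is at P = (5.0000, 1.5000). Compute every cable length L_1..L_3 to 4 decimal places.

cable 1: Δx=-5.0000, Δy=1.0000; L_1 = √(Δx²+Δy²) = 5.0990
cable 2: Δx=7.0000, Δy=3.5000; L_2 = √(Δx²+Δy²) = 7.8262
cable 3: Δx=7.0000, Δy=1.0000; L_3 = √(Δx²+Δy²) = 7.0711

(5.0990, 7.8262, 7.0711)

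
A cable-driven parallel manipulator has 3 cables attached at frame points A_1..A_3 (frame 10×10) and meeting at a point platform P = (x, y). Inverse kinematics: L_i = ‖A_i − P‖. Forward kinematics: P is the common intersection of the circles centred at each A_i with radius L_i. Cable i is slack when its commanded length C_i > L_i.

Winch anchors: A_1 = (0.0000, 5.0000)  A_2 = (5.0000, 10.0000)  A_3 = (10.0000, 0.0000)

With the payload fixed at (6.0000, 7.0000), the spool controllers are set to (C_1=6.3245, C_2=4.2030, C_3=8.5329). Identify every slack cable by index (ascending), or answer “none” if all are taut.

2, 3

cable 1: √((-6.0000)²+(-2.0000)²)=6.3246, C_1=6.3245: taut
cable 2: √((-1.0000)²+(3.0000)²)=3.1623, C_2=4.2030: slack
cable 3: √((4.0000)²+(-7.0000)²)=8.0623, C_3=8.5329: slack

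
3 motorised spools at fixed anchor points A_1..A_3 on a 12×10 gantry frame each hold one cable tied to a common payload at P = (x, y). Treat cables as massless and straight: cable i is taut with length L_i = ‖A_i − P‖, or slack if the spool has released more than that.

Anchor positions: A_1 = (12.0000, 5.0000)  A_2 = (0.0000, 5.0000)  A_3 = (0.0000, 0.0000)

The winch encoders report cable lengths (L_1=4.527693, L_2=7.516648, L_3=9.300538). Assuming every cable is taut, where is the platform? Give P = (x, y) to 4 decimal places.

(7.5000, 5.5000)

expand ‖A_i−P‖²=L_i² and subtract eq 1 (k_i ≔ ‖A_i‖²−L_i²)
k_1 = 144.0000+25.0000−20.5000 = 148.5000
eq1−eq2 → [24.0000  0.0000]·P = 180.0000
eq1−eq3 → [24.0000  10.0000]·P = 235.0000
2×2 solve → P = (7.5000, 5.5000)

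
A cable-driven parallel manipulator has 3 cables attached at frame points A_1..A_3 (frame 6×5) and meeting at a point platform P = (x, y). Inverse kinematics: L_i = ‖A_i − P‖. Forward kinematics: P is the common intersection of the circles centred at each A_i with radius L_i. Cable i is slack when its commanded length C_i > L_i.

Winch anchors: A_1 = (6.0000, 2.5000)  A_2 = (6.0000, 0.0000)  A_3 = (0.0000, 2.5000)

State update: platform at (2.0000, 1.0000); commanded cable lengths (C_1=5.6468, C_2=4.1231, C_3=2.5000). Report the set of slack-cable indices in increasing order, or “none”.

cable 1: √((4.0000)²+(1.5000)²)=4.2720, C_1=5.6468: slack
cable 2: √((4.0000)²+(-1.0000)²)=4.1231, C_2=4.1231: taut
cable 3: √((-2.0000)²+(1.5000)²)=2.5000, C_3=2.5000: taut

1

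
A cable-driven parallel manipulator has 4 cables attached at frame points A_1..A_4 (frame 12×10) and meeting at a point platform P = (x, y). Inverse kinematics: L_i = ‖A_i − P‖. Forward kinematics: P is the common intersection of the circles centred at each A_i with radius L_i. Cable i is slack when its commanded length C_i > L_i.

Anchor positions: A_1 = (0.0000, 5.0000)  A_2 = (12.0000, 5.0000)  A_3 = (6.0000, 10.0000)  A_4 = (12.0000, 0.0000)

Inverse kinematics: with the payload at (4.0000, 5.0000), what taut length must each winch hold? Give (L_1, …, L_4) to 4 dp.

(4.0000, 8.0000, 5.3852, 9.4340)

L_1 = √((0.0000−4.0000)² + (5.0000−5.0000)²) = 4.0000
L_2 = √((12.0000−4.0000)² + (5.0000−5.0000)²) = 8.0000
L_3 = √((6.0000−4.0000)² + (10.0000−5.0000)²) = 5.3852
L_4 = √((12.0000−4.0000)² + (0.0000−5.0000)²) = 9.4340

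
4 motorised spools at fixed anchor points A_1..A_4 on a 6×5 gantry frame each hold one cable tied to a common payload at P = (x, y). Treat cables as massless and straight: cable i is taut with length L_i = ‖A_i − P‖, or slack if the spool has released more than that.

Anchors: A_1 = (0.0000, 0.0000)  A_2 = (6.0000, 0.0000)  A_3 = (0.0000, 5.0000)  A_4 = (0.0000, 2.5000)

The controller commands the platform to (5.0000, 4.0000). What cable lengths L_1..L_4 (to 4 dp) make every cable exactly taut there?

cable 1: Δx=-5.0000, Δy=-4.0000; L_1 = √(Δx²+Δy²) = 6.4031
cable 2: Δx=1.0000, Δy=-4.0000; L_2 = √(Δx²+Δy²) = 4.1231
cable 3: Δx=-5.0000, Δy=1.0000; L_3 = √(Δx²+Δy²) = 5.0990
cable 4: Δx=-5.0000, Δy=-1.5000; L_4 = √(Δx²+Δy²) = 5.2202

(6.4031, 4.1231, 5.0990, 5.2202)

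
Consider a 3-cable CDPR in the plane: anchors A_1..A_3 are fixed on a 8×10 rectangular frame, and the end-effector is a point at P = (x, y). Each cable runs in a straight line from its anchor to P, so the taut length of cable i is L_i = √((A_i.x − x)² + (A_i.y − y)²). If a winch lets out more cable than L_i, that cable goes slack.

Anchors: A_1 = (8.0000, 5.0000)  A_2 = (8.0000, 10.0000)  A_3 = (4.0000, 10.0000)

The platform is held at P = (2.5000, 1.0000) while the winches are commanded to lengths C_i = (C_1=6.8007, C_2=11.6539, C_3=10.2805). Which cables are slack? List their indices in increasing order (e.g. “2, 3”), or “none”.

2, 3

cable 1: L_1 = ‖A_1−P‖ = 6.8007;  C_1 = 6.8007 → taut
cable 2: L_2 = ‖A_2−P‖ = 10.5475;  C_2 = 11.6539 → slack
cable 3: L_3 = ‖A_3−P‖ = 9.1241;  C_3 = 10.2805 → slack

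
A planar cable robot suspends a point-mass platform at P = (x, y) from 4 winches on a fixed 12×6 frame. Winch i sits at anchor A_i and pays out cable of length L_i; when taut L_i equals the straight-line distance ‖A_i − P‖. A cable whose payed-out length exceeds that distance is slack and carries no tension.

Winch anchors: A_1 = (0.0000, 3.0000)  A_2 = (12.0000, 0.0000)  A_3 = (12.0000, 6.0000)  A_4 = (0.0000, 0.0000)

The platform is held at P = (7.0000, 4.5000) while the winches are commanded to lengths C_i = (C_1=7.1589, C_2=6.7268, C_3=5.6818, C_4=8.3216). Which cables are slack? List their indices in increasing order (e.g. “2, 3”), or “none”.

i=1: geometric 7.1589 vs commanded 7.1589 ⇒ taut
i=2: geometric 6.7268 vs commanded 6.7268 ⇒ taut
i=3: geometric 5.2202 vs commanded 5.6818 ⇒ slack
i=4: geometric 8.3217 vs commanded 8.3216 ⇒ taut

3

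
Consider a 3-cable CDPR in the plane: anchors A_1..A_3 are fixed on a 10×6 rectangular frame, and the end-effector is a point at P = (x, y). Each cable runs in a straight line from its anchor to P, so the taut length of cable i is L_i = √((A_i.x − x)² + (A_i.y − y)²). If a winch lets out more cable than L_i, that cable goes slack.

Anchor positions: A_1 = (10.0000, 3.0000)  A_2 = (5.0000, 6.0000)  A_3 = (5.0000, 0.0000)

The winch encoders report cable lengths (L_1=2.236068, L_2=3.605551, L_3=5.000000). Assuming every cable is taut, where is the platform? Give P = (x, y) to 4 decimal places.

each cable: (A_i−P)·(A_i−P) = L_i²; let q_i = ‖A_i‖²−L_i²
q_1 = 100.0000+9.0000−5.0000 = 104.0000
row 1: 10.0000x − 6.0000y = 56.0000  (q_2=48.0000)
row 2: 10.0000x + 6.0000y = 104.0000  (q_3=0.0000)
Cramer on rows 1–2 → x = 8.0000, y = 4.0000

(8.0000, 4.0000)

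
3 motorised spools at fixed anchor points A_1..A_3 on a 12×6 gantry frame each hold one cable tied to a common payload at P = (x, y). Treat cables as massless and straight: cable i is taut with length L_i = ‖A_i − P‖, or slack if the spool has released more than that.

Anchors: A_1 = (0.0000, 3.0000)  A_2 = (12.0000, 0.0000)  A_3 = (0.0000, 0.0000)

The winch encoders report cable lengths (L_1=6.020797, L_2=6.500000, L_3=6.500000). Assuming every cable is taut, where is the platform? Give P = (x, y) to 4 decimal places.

expand ‖A_i−P‖²=L_i² and subtract eq 1 (k_i ≔ ‖A_i‖²−L_i²)
k_1 = 0.0000+9.0000−36.2500 = -27.2500
eq1−eq2 → [-24.0000  6.0000]·P = -129.0000
eq1−eq3 → [0.0000  6.0000]·P = 15.0000
2×2 solve → P = (6.0000, 2.5000)

(6.0000, 2.5000)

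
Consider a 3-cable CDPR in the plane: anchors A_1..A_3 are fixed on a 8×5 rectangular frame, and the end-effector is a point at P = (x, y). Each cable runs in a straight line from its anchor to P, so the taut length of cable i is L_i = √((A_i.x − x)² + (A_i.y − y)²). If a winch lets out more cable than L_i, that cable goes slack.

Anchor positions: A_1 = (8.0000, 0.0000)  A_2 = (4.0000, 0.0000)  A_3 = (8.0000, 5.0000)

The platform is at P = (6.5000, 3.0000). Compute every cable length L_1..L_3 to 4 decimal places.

cable 1: Δx=1.5000, Δy=-3.0000; L_1 = √(Δx²+Δy²) = 3.3541
cable 2: Δx=-2.5000, Δy=-3.0000; L_2 = √(Δx²+Δy²) = 3.9051
cable 3: Δx=1.5000, Δy=2.0000; L_3 = √(Δx²+Δy²) = 2.5000

(3.3541, 3.9051, 2.5000)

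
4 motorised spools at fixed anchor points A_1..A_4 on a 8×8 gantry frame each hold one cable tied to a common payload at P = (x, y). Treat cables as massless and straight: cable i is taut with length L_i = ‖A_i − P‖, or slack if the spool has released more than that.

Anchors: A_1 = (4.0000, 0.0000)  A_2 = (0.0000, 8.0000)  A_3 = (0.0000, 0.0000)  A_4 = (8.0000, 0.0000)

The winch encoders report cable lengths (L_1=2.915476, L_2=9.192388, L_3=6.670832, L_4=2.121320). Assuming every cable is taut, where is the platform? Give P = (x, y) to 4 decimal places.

expand ‖A_i−P‖²=L_i² and subtract eq 1 (c_i ≔ ‖A_i‖²−L_i²)
c_1 = 16.0000+0.0000−8.5000 = 7.5000
eq1−eq2 → [8.0000  -16.0000]·P = 28.0000
eq1−eq3 → [8.0000  0.0000]·P = 52.0000
eq1−eq4 → [-8.0000  0.0000]·P = -52.0000
2×2 solve → P = (6.5000, 1.5000)
check cable 4: ‖A_4−P‖² = 4.5000 ≈ L_4² = 4.5000 ✓

(6.5000, 1.5000)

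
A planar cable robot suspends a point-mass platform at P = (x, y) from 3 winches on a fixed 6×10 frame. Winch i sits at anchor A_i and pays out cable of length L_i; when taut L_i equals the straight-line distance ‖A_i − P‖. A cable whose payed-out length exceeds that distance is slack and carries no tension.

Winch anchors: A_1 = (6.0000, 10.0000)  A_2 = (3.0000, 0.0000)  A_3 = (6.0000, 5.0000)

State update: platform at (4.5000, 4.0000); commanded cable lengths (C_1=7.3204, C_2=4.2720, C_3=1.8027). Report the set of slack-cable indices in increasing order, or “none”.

1

i=1: geometric 6.1847 vs commanded 7.3204 ⇒ slack
i=2: geometric 4.2720 vs commanded 4.2720 ⇒ taut
i=3: geometric 1.8028 vs commanded 1.8027 ⇒ taut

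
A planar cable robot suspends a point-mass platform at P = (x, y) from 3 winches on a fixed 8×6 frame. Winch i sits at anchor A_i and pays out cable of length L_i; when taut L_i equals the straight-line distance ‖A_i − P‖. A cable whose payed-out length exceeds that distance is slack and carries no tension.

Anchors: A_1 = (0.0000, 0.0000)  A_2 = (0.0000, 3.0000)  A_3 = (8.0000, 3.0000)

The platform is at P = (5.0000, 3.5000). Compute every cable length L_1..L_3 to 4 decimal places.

(6.1033, 5.0249, 3.0414)

L_1: Δ = A_1−P = (-5.0000, -3.5000) → ‖Δ‖ = √37.2500 = 6.1033
L_2: Δ = A_2−P = (-5.0000, -0.5000) → ‖Δ‖ = √25.2500 = 5.0249
L_3: Δ = A_3−P = (3.0000, -0.5000) → ‖Δ‖ = √9.2500 = 3.0414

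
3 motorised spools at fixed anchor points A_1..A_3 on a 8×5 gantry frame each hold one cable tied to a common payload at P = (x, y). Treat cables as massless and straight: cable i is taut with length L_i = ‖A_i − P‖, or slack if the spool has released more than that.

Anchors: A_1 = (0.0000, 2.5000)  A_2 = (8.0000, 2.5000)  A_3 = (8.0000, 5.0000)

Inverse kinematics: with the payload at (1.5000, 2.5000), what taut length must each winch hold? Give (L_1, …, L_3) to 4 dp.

(1.5000, 6.5000, 6.9642)

L_1: Δ = A_1−P = (-1.5000, 0.0000) → ‖Δ‖ = √2.2500 = 1.5000
L_2: Δ = A_2−P = (6.5000, 0.0000) → ‖Δ‖ = √42.2500 = 6.5000
L_3: Δ = A_3−P = (6.5000, 2.5000) → ‖Δ‖ = √48.5000 = 6.9642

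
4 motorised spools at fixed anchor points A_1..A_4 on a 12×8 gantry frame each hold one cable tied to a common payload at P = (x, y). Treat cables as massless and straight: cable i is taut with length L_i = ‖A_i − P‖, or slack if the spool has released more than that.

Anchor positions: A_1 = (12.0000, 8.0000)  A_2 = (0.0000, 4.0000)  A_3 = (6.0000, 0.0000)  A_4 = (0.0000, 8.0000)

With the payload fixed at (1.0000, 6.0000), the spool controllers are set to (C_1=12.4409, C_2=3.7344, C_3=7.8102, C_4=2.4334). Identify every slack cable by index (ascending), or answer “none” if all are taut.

1, 2, 4

cable 1: √((11.0000)²+(2.0000)²)=11.1803, C_1=12.4409: slack
cable 2: √((-1.0000)²+(-2.0000)²)=2.2361, C_2=3.7344: slack
cable 3: √((5.0000)²+(-6.0000)²)=7.8102, C_3=7.8102: taut
cable 4: √((-1.0000)²+(2.0000)²)=2.2361, C_4=2.4334: slack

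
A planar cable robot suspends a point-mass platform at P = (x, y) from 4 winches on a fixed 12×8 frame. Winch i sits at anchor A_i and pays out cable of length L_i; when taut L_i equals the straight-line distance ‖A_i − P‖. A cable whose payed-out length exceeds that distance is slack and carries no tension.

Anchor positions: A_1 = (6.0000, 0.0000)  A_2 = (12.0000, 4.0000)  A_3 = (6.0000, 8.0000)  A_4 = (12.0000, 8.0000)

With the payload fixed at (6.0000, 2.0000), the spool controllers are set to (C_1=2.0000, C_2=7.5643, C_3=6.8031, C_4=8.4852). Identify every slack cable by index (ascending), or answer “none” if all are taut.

cable 1: L_1 = ‖A_1−P‖ = 2.0000;  C_1 = 2.0000 → taut
cable 2: L_2 = ‖A_2−P‖ = 6.3246;  C_2 = 7.5643 → slack
cable 3: L_3 = ‖A_3−P‖ = 6.0000;  C_3 = 6.8031 → slack
cable 4: L_4 = ‖A_4−P‖ = 8.4853;  C_4 = 8.4852 → taut

2, 3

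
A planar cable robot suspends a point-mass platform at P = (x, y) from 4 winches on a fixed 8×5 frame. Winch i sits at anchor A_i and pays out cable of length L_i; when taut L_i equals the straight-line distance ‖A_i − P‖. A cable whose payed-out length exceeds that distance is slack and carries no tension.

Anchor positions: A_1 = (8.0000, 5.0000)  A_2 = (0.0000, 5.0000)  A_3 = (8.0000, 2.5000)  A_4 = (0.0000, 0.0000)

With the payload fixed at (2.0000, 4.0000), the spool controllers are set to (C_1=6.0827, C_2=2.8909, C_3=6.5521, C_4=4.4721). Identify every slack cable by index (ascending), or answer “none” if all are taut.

2, 3

cable 1: √((6.0000)²+(1.0000)²)=6.0828, C_1=6.0827: taut
cable 2: √((-2.0000)²+(1.0000)²)=2.2361, C_2=2.8909: slack
cable 3: √((6.0000)²+(-1.5000)²)=6.1847, C_3=6.5521: slack
cable 4: √((-2.0000)²+(-4.0000)²)=4.4721, C_4=4.4721: taut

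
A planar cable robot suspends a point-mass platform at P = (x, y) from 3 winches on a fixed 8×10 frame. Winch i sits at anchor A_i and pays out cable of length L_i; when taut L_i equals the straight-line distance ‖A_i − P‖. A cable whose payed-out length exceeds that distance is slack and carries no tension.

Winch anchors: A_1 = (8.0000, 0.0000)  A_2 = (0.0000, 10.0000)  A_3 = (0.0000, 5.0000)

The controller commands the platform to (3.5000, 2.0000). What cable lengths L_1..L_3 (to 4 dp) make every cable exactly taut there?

(4.9244, 8.7321, 4.6098)

cable 1: Δx=4.5000, Δy=-2.0000; L_1 = √(Δx²+Δy²) = 4.9244
cable 2: Δx=-3.5000, Δy=8.0000; L_2 = √(Δx²+Δy²) = 8.7321
cable 3: Δx=-3.5000, Δy=3.0000; L_3 = √(Δx²+Δy²) = 4.6098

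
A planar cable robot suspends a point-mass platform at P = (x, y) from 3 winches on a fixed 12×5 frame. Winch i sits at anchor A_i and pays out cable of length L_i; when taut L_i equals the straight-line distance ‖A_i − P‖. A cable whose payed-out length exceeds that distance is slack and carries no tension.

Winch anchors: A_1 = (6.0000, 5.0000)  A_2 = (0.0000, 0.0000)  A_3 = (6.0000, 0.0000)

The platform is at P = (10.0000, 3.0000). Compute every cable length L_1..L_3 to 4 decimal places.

L_1 = √((6.0000−10.0000)² + (5.0000−3.0000)²) = 4.4721
L_2 = √((0.0000−10.0000)² + (0.0000−3.0000)²) = 10.4403
L_3 = √((6.0000−10.0000)² + (0.0000−3.0000)²) = 5.0000

(4.4721, 10.4403, 5.0000)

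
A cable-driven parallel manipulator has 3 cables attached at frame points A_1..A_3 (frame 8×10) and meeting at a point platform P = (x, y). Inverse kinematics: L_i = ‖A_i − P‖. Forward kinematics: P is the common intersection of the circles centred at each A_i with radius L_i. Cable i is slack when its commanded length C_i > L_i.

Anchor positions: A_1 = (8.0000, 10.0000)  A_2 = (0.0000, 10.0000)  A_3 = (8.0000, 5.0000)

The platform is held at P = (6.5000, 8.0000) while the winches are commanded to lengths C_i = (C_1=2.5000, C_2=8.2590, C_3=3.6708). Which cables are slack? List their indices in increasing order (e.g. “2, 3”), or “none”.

i=1: geometric 2.5000 vs commanded 2.5000 ⇒ taut
i=2: geometric 6.8007 vs commanded 8.2590 ⇒ slack
i=3: geometric 3.3541 vs commanded 3.6708 ⇒ slack

2, 3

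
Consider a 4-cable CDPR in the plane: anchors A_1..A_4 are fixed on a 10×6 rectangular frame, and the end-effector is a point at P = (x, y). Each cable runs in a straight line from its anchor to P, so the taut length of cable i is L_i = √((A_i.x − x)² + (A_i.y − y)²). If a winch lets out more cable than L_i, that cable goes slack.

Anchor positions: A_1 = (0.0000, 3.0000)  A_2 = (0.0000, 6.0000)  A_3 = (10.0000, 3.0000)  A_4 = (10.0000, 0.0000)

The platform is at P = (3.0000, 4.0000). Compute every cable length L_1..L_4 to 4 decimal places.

L_1 = √((0.0000−3.0000)² + (3.0000−4.0000)²) = 3.1623
L_2 = √((0.0000−3.0000)² + (6.0000−4.0000)²) = 3.6056
L_3 = √((10.0000−3.0000)² + (3.0000−4.0000)²) = 7.0711
L_4 = √((10.0000−3.0000)² + (0.0000−4.0000)²) = 8.0623

(3.1623, 3.6056, 7.0711, 8.0623)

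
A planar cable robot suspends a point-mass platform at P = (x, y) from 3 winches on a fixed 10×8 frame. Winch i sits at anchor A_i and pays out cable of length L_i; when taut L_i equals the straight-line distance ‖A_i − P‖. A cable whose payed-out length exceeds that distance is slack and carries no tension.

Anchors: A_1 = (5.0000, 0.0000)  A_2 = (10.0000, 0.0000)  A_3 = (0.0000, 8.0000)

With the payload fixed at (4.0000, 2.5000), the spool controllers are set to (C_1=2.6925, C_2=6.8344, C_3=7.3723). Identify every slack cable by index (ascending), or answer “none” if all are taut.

2, 3

i=1: geometric 2.6926 vs commanded 2.6925 ⇒ taut
i=2: geometric 6.5000 vs commanded 6.8344 ⇒ slack
i=3: geometric 6.8007 vs commanded 7.3723 ⇒ slack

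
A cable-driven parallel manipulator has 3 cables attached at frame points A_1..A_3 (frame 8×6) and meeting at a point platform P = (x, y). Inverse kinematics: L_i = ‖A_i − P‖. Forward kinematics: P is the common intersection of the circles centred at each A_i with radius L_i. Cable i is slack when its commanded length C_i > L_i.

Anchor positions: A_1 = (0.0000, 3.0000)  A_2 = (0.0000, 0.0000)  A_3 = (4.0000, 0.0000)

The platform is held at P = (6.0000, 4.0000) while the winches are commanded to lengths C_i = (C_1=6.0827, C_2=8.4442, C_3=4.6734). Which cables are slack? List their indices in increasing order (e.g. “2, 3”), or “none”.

i=1: geometric 6.0828 vs commanded 6.0827 ⇒ taut
i=2: geometric 7.2111 vs commanded 8.4442 ⇒ slack
i=3: geometric 4.4721 vs commanded 4.6734 ⇒ slack

2, 3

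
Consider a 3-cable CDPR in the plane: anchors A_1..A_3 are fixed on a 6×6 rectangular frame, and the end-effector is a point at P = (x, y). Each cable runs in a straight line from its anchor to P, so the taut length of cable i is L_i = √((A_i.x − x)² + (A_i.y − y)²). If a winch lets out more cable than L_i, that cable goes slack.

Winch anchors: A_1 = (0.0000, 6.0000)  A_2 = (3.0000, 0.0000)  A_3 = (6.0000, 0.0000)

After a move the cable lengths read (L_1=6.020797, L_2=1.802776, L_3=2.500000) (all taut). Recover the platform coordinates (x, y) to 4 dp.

each cable: (A_i−P)·(A_i−P) = L_i²; let k_i = ‖A_i‖²−L_i²
k_1 = 0.0000+36.0000−36.2500 = -0.2500
row 1: -6.0000x + 12.0000y = -6.0000  (k_2=5.7500)
row 2: -12.0000x + 12.0000y = -30.0000  (k_3=29.7500)
Cramer on rows 1–2 → x = 4.0000, y = 1.5000

(4.0000, 1.5000)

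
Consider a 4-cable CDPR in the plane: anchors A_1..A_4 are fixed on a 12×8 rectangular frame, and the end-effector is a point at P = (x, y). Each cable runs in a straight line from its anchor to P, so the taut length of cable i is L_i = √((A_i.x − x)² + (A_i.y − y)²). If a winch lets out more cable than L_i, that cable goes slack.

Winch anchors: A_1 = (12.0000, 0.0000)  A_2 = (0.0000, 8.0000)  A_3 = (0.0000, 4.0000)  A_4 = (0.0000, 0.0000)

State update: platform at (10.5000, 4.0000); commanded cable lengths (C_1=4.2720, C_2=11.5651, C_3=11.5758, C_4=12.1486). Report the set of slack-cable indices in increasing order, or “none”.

2, 3, 4

cable 1: √((1.5000)²+(-4.0000)²)=4.2720, C_1=4.2720: taut
cable 2: √((-10.5000)²+(4.0000)²)=11.2361, C_2=11.5651: slack
cable 3: √((-10.5000)²+(0.0000)²)=10.5000, C_3=11.5758: slack
cable 4: √((-10.5000)²+(-4.0000)²)=11.2361, C_4=12.1486: slack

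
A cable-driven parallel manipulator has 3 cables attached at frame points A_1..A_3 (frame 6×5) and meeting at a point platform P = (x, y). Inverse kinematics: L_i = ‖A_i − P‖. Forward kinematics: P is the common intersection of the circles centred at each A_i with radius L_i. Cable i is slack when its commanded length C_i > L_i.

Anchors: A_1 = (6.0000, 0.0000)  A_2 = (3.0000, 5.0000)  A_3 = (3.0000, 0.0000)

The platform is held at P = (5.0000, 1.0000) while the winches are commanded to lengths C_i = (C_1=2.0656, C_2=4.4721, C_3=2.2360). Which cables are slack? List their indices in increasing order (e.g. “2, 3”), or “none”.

1

cable 1: L_1 = ‖A_1−P‖ = 1.4142;  C_1 = 2.0656 → slack
cable 2: L_2 = ‖A_2−P‖ = 4.4721;  C_2 = 4.4721 → taut
cable 3: L_3 = ‖A_3−P‖ = 2.2361;  C_3 = 2.2360 → taut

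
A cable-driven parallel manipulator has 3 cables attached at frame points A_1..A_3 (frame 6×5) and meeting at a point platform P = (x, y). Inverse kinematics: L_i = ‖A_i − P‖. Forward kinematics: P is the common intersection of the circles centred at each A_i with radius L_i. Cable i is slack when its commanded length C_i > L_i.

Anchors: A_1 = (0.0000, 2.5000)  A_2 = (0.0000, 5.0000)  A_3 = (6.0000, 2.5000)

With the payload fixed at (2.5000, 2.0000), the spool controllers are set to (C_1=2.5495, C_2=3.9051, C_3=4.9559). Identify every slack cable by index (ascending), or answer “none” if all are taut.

cable 1: √((-2.5000)²+(0.5000)²)=2.5495, C_1=2.5495: taut
cable 2: √((-2.5000)²+(3.0000)²)=3.9051, C_2=3.9051: taut
cable 3: √((3.5000)²+(0.5000)²)=3.5355, C_3=4.9559: slack

3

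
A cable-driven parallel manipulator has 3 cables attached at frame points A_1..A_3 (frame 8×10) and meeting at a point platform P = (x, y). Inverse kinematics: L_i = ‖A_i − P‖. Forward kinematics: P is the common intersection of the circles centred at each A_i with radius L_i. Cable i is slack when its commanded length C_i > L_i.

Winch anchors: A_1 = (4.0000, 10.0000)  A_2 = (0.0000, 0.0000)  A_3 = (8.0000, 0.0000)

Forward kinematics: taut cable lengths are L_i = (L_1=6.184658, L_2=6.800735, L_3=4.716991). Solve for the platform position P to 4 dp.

(5.5000, 4.0000)

circle eqns → linear via eq_j − eq_1; set q_j = A_j·A_j − L_j²
q_1 = 16.0000+100.0000−38.2500 = 77.7500
8.0000·x + 20.0000·y = q_1−q_2 = 124.0000
-8.0000·x + 20.0000·y = q_1−q_3 = 36.0000
solve first two rows → x=5.5000, y=4.0000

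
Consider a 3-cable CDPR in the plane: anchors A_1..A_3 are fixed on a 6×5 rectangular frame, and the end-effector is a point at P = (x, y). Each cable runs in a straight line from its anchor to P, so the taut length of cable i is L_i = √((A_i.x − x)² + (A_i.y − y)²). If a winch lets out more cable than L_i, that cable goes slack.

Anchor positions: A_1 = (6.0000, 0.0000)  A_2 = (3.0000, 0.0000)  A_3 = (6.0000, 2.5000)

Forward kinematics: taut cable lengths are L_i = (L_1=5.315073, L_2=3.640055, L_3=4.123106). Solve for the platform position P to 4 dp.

expand ‖A_i−P‖²=L_i² and subtract eq 1 (c_i ≔ ‖A_i‖²−L_i²)
c_1 = 36.0000+0.0000−28.2500 = 7.7500
eq1−eq2 → [6.0000  0.0000]·P = 12.0000
eq1−eq3 → [0.0000  -5.0000]·P = -17.5000
2×2 solve → P = (2.0000, 3.5000)

(2.0000, 3.5000)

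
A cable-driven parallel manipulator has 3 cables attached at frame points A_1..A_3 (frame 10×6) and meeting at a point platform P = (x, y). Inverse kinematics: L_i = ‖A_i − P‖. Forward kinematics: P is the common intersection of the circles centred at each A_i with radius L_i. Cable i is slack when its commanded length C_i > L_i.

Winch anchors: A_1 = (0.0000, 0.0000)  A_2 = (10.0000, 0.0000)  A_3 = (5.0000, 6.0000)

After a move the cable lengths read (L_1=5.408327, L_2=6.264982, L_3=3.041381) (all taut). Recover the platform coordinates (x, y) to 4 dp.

expand ‖A_i−P‖²=L_i² and subtract eq 1 (c_i ≔ ‖A_i‖²−L_i²)
c_1 = 0.0000+0.0000−29.2500 = -29.2500
eq1−eq2 → [-20.0000  0.0000]·P = -90.0000
eq1−eq3 → [-10.0000  -12.0000]·P = -81.0000
2×2 solve → P = (4.5000, 3.0000)

(4.5000, 3.0000)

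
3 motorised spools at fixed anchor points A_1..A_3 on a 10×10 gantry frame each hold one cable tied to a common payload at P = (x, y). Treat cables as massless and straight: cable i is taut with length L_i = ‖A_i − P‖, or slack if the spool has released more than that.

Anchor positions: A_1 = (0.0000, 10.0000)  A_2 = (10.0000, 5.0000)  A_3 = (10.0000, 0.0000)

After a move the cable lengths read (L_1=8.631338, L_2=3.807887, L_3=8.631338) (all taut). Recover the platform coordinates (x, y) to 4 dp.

circle eqns → linear via eq_j − eq_1; set k_j = A_j·A_j − L_j²
k_1 = 0.0000+100.0000−74.5000 = 25.5000
-20.0000·x + 10.0000·y = k_1−k_2 = -85.0000
-20.0000·x + 20.0000·y = k_1−k_3 = 0.0000
solve first two rows → x=8.5000, y=8.5000

(8.5000, 8.5000)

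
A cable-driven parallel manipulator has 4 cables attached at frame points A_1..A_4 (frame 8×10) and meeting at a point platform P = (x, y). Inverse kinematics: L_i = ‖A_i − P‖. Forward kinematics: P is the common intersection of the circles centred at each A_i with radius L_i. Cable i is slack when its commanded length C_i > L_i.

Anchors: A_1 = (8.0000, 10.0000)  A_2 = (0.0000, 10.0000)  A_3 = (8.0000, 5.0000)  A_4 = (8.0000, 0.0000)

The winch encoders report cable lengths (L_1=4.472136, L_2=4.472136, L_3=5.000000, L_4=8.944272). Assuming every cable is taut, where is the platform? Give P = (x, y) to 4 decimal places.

circle eqns → linear via eq_j − eq_1; set k_j = A_j·A_j − L_j²
k_1 = 64.0000+100.0000−20.0000 = 144.0000
16.0000·x + 0.0000·y = k_1−k_2 = 64.0000
0.0000·x + 10.0000·y = k_1−k_3 = 80.0000
0.0000·x + 20.0000·y = k_1−k_4 = 160.0000
solve first two rows → x=4.0000, y=8.0000
check cable 4: ‖A_4−P‖² = 80.0000 ≈ L_4² = 80.0000 ✓

(4.0000, 8.0000)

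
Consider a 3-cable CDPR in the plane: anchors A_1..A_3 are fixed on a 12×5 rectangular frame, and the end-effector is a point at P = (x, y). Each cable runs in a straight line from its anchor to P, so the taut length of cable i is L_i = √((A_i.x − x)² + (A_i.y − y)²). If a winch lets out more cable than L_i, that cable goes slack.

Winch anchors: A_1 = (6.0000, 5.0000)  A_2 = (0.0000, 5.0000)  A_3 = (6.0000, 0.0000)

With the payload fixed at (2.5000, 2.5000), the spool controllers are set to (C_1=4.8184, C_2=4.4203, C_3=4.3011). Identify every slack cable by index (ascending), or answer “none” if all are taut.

1, 2

cable 1: L_1 = ‖A_1−P‖ = 4.3012;  C_1 = 4.8184 → slack
cable 2: L_2 = ‖A_2−P‖ = 3.5355;  C_2 = 4.4203 → slack
cable 3: L_3 = ‖A_3−P‖ = 4.3012;  C_3 = 4.3011 → taut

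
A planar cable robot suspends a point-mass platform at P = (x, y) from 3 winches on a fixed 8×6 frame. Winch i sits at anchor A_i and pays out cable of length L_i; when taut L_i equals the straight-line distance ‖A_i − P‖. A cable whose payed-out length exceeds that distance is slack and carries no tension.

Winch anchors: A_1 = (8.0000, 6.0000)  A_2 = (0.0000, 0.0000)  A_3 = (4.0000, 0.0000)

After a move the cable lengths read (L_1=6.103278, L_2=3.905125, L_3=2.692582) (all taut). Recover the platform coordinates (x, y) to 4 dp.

(3.0000, 2.5000)

each cable: (A_i−P)·(A_i−P) = L_i²; let k_i = ‖A_i‖²−L_i²
k_1 = 64.0000+36.0000−37.2500 = 62.7500
row 1: 16.0000x + 12.0000y = 78.0000  (k_2=-15.2500)
row 2: 8.0000x + 12.0000y = 54.0000  (k_3=8.7500)
Cramer on rows 1–2 → x = 3.0000, y = 2.5000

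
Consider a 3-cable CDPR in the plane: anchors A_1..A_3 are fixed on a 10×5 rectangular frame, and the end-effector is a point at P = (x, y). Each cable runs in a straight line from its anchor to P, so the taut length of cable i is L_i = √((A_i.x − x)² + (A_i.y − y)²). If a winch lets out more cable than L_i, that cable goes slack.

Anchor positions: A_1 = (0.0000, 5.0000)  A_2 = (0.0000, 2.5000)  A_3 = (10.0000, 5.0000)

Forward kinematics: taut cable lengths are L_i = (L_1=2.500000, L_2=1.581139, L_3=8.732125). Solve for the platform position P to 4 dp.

expand ‖A_i−P‖²=L_i² and subtract eq 1 (k_i ≔ ‖A_i‖²−L_i²)
k_1 = 0.0000+25.0000−6.2500 = 18.7500
eq1−eq2 → [0.0000  5.0000]·P = 15.0000
eq1−eq3 → [-20.0000  0.0000]·P = -30.0000
2×2 solve → P = (1.5000, 3.0000)

(1.5000, 3.0000)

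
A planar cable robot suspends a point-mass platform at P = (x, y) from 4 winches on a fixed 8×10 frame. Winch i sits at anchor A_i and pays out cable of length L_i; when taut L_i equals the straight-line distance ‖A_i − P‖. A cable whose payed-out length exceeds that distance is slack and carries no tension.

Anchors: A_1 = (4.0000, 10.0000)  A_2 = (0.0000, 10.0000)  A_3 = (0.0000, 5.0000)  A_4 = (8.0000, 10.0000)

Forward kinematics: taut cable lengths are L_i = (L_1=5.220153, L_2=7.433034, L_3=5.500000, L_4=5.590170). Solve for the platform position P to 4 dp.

(5.5000, 5.0000)

each cable: (A_i−P)·(A_i−P) = L_i²; let c_i = ‖A_i‖²−L_i²
c_1 = 16.0000+100.0000−27.2500 = 88.7500
row 1: 8.0000x + 0.0000y = 44.0000  (c_2=44.7500)
row 2: 8.0000x + 10.0000y = 94.0000  (c_3=-5.2500)
row 3: -8.0000x + 0.0000y = -44.0000  (c_4=132.7500)
Cramer on rows 1–2 → x = 5.5000, y = 5.0000
check cable 4: ‖A_4−P‖² = 31.2500 ≈ L_4² = 31.2500 ✓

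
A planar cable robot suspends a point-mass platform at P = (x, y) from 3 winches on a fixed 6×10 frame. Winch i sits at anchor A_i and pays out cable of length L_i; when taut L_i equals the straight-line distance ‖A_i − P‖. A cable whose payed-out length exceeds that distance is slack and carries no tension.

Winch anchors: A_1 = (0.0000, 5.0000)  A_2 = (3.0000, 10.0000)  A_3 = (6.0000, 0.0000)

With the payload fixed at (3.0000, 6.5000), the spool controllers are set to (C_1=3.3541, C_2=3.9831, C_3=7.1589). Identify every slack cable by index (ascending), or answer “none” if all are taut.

i=1: geometric 3.3541 vs commanded 3.3541 ⇒ taut
i=2: geometric 3.5000 vs commanded 3.9831 ⇒ slack
i=3: geometric 7.1589 vs commanded 7.1589 ⇒ taut

2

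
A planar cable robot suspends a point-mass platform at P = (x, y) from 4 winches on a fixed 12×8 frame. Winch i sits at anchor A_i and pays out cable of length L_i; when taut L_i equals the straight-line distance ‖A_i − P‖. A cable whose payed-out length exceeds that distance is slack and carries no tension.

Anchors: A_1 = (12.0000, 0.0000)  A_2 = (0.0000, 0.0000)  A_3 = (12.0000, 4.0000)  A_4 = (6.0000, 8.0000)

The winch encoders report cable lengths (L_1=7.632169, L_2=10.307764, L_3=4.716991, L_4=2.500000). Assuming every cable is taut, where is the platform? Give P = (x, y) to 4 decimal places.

(8.0000, 6.5000)

each cable: (A_i−P)·(A_i−P) = L_i²; let k_i = ‖A_i‖²−L_i²
k_1 = 144.0000+0.0000−58.2500 = 85.7500
row 1: 24.0000x + 0.0000y = 192.0000  (k_2=-106.2500)
row 2: 0.0000x − 8.0000y = -52.0000  (k_3=137.7500)
row 3: 12.0000x − 16.0000y = -8.0000  (k_4=93.7500)
Cramer on rows 1–2 → x = 8.0000, y = 6.5000
check cable 4: ‖A_4−P‖² = 6.2500 ≈ L_4² = 6.2500 ✓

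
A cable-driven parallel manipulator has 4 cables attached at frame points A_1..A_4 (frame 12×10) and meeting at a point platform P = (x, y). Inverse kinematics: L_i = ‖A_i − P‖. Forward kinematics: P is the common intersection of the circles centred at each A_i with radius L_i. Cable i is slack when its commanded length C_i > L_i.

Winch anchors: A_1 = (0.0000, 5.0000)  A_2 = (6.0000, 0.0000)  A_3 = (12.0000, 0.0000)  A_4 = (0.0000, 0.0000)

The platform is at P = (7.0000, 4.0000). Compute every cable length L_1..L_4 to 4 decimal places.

(7.0711, 4.1231, 6.4031, 8.0623)

L_1: Δ = A_1−P = (-7.0000, 1.0000) → ‖Δ‖ = √50.0000 = 7.0711
L_2: Δ = A_2−P = (-1.0000, -4.0000) → ‖Δ‖ = √17.0000 = 4.1231
L_3: Δ = A_3−P = (5.0000, -4.0000) → ‖Δ‖ = √41.0000 = 6.4031
L_4: Δ = A_4−P = (-7.0000, -4.0000) → ‖Δ‖ = √65.0000 = 8.0623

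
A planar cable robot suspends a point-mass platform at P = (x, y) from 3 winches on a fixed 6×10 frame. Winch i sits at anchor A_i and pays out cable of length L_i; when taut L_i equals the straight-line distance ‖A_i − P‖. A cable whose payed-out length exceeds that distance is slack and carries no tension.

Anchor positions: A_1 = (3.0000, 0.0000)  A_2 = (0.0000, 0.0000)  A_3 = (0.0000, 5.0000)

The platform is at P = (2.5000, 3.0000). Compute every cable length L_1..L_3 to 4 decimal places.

cable 1: Δx=0.5000, Δy=-3.0000; L_1 = √(Δx²+Δy²) = 3.0414
cable 2: Δx=-2.5000, Δy=-3.0000; L_2 = √(Δx²+Δy²) = 3.9051
cable 3: Δx=-2.5000, Δy=2.0000; L_3 = √(Δx²+Δy²) = 3.2016

(3.0414, 3.9051, 3.2016)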